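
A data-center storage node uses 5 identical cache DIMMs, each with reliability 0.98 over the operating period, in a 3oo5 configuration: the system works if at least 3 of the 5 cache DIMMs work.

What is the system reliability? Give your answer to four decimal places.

R = Σ_{i=3}^{5} C(5,i) p^i (1−p)^{5−i} with p = 0.98
C(5,3)·0.98^3·0.02^2 = 0.003765
C(5,4)·0.98^4·0.02^1 = 0.092237
C(5,5)·0.98^5·0.02^0 = 0.903921
Sum = 0.9999

0.9999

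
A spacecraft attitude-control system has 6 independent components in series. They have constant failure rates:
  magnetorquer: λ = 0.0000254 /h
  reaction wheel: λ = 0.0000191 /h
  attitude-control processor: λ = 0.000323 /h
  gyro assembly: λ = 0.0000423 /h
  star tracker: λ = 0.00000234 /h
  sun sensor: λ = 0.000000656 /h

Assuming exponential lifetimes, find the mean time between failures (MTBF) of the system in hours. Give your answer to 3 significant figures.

2420

Series of exponential components: λ_sys = Σ λ_i
λ_sys = 0.0000254 + 0.0000191 + 0.000323 + 0.0000423 + 0.00000234 + 0.000000656 = 4.1280e-04 /h
MTBF = 1 / λ_sys = 2420 h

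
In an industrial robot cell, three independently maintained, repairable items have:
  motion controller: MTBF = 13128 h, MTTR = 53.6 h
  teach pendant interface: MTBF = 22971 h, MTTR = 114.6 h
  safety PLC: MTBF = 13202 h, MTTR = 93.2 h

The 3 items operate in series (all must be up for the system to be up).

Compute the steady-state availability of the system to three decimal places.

0.984

A(motion controller) = MTBF/(MTBF+MTTR) = 13128/(13128+53.6) = 0.995934
A(teach pendant interface) = MTBF/(MTBF+MTTR) = 22971/(22971+114.6) = 0.995036
A(safety PLC) = MTBF/(MTBF+MTTR) = 13202/(13202+93.2) = 0.992990
Series availability: 0.995934 × 0.995036 × 0.992990 = 0.984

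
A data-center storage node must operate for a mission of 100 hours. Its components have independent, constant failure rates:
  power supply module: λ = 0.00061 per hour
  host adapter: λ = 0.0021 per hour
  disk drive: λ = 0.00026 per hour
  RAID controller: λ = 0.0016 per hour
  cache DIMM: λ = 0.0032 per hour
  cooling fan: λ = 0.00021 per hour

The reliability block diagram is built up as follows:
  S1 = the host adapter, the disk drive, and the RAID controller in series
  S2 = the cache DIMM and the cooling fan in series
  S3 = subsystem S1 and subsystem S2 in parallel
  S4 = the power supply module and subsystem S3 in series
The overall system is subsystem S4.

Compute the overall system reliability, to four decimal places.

R(power supply module) = exp(−0.00061 × 100) = 0.940823
R(host adapter) = exp(−0.0021 × 100) = 0.810584
R(disk drive) = exp(−0.00026 × 100) = 0.974335
R(RAID controller) = exp(−0.0016 × 100) = 0.852144
R(cache DIMM) = exp(−0.0032 × 100) = 0.726149
R(cooling fan) = exp(−0.00021 × 100) = 0.979219
Series (host adapter, disk drive, and RAID controller): 0.810584 × 0.974335 × 0.852144 = 0.673007
Series (cache DIMM and cooling fan): 0.726149 × 0.979219 = 0.711059
Parallel ([0.673007] and [0.711059]): 1 − (1 − 0.673007)(1 − 0.711059) = 0.905518
Series (power supply module and [0.905518]): 0.940823 × 0.905518 = 0.8519

0.8519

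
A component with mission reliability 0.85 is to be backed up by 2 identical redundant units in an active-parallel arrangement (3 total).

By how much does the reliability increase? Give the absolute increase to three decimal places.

R_before = 0.85
R_after = 1 − (1 − 0.85)^3 = 0.997
ΔR = 0.997 − 0.85 = 0.147

0.147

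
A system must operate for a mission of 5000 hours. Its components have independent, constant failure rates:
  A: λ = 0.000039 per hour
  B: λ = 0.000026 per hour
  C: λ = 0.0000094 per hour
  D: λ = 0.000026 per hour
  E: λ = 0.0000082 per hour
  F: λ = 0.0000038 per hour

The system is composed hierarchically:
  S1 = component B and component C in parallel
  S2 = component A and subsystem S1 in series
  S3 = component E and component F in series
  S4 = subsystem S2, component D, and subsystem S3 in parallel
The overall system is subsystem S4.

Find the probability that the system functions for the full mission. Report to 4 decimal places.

R(A) = exp(−0.000039 × 5000) = 0.822835
R(B) = exp(−0.000026 × 5000) = 0.878095
R(C) = exp(−0.0000094 × 5000) = 0.954087
R(D) = exp(−0.000026 × 5000) = 0.878095
R(E) = exp(−0.0000082 × 5000) = 0.959829
R(F) = exp(−0.0000038 × 5000) = 0.981179
Parallel (B and C): 1 − (1 − 0.878095)(1 − 0.954087) = 0.994403
Series (A and [0.994403]): 0.822835 × 0.994403 = 0.818230
Series (E and F): 0.959829 × 0.981179 = 0.941764
Parallel ([0.818230], D, and [0.941764]): 1 − (1 − 0.818230)(1 − 0.878095)(1 − 0.941764) = 0.9987

0.9987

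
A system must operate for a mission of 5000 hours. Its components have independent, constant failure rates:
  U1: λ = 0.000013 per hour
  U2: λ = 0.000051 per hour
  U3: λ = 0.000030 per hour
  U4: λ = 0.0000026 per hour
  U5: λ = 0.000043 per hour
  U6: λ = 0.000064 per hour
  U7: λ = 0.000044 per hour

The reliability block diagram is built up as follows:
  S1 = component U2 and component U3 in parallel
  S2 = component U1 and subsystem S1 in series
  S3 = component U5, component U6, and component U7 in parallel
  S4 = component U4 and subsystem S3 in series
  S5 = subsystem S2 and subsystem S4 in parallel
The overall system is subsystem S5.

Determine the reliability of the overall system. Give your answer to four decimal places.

0.9979

R(U1) = exp(−0.000013 × 5000) = 0.937067
R(U2) = exp(−0.000051 × 5000) = 0.774916
R(U3) = exp(−0.000030 × 5000) = 0.860708
R(U4) = exp(−0.0000026 × 5000) = 0.987084
R(U5) = exp(−0.000043 × 5000) = 0.806541
R(U6) = exp(−0.000064 × 5000) = 0.726149
R(U7) = exp(−0.000044 × 5000) = 0.802519
Parallel (U2 and U3): 1 − (1 − 0.774916)(1 − 0.860708) = 0.968648
Series (U1 and [0.968648]): 0.937067 × 0.968648 = 0.907688
Parallel (U5, U6, and U7): 1 − (1 − 0.806541)(1 − 0.726149)(1 − 0.802519) = 0.989538
Series (U4 and [0.989538]): 0.987084 × 0.989538 = 0.976757
Parallel ([0.907688] and [0.976757]): 1 − (1 − 0.907688)(1 − 0.976757) = 0.9979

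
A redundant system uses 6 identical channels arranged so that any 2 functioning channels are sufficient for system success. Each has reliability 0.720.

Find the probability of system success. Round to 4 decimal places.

0.9921

R = Σ_{i=2}^{6} C(6,i) p^i (1−p)^{6−i} with p = 0.720
C(6,2)·0.720^2·0.280^4 = 0.047796
C(6,3)·0.720^3·0.280^3 = 0.163871
C(6,4)·0.720^4·0.280^2 = 0.316037
C(6,5)·0.720^5·0.280^1 = 0.325066
C(6,6)·0.720^6·0.280^0 = 0.139314
Sum = 0.9921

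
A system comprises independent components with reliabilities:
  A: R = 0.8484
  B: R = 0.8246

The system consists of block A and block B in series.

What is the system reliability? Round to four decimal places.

0.6996

Series (A and B): 0.848400 × 0.824600 = 0.6996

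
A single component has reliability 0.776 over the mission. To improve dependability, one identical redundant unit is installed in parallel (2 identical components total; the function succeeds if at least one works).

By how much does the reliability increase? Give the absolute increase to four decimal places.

R_before = 0.776
R_after = 1 − (1 − 0.776)^2 = 0.9498
ΔR = 0.9498 − 0.776 = 0.1738

0.1738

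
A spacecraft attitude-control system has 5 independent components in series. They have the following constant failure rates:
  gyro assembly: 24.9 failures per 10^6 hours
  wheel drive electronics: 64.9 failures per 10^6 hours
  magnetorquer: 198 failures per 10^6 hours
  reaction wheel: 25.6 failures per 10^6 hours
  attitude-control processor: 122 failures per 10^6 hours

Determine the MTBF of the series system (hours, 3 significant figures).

2300

Series of exponential components: λ_sys = Σ λ_i
λ_sys = 0.0000249 + 0.0000649 + 0.000198 + 0.0000256 + 0.000122 = 4.3540e-04 /h
MTBF = 1 / λ_sys = 2300 h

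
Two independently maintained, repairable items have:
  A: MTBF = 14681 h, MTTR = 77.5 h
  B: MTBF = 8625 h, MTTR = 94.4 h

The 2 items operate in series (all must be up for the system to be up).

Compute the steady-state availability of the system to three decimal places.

A(A) = MTBF/(MTBF+MTTR) = 14681/(14681+77.5) = 0.994749
A(B) = MTBF/(MTBF+MTTR) = 8625/(8625+94.4) = 0.989174
Series availability: 0.994749 × 0.989174 = 0.984

0.984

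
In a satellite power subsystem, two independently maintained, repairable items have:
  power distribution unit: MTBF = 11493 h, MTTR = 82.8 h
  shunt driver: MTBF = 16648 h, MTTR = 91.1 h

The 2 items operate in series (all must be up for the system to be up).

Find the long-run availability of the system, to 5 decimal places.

0.98744

A(power distribution unit) = MTBF/(MTBF+MTTR) = 11493/(11493+82.8) = 0.992847
A(shunt driver) = MTBF/(MTBF+MTTR) = 16648/(16648+91.1) = 0.994558
Series availability: 0.992847 × 0.994558 = 0.98744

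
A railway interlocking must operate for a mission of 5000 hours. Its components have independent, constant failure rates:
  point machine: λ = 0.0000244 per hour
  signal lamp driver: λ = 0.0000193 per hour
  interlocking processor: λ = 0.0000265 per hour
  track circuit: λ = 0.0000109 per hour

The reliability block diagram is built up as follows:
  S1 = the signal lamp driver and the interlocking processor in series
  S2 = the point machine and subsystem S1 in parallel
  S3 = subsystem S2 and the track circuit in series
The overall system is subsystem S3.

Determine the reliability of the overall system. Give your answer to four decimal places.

0.9247

R(point machine) = exp(−0.0000244 × 5000) = 0.885148
R(signal lamp driver) = exp(−0.0000193 × 5000) = 0.908010
R(interlocking processor) = exp(−0.0000265 × 5000) = 0.875903
R(track circuit) = exp(−0.0000109 × 5000) = 0.946959
Series (signal lamp driver and interlocking processor): 0.908010 × 0.875903 = 0.795329
Parallel (point machine and [0.795329]): 1 − (1 − 0.885148)(1 − 0.795329) = 0.976493
Series ([0.976493] and track circuit): 0.976493 × 0.946959 = 0.9247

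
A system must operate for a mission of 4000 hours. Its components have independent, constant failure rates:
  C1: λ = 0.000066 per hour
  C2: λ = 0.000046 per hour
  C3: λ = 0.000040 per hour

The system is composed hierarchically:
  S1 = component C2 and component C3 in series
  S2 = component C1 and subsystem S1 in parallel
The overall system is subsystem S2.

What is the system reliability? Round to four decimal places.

0.9325

R(C1) = exp(−0.000066 × 4000) = 0.767974
R(C2) = exp(−0.000046 × 4000) = 0.831936
R(C3) = exp(−0.000040 × 4000) = 0.852144
Series (C2 and C3): 0.831936 × 0.852144 = 0.708929
Parallel (C1 and [0.708929]): 1 − (1 − 0.767974)(1 − 0.708929) = 0.9325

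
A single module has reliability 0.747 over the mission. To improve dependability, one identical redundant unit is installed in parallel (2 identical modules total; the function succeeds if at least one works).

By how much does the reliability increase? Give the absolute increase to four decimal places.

R_before = 0.747
R_after = 1 − (1 − 0.747)^2 = 0.9360
ΔR = 0.9360 − 0.747 = 0.1890

0.1890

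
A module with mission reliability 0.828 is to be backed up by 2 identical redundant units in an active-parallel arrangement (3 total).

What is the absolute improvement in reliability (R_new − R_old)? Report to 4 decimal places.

0.1669

R_before = 0.828
R_after = 1 − (1 − 0.828)^3 = 0.9949
ΔR = 0.9949 − 0.828 = 0.1669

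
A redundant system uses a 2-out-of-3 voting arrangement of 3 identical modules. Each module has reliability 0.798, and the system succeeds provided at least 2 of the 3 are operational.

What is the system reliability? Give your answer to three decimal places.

R = Σ_{i=2}^{3} C(3,i) p^i (1−p)^{3−i} with p = 0.798
C(3,2)·0.798^2·0.202^1 = 0.38590
C(3,3)·0.798^3·0.202^0 = 0.50817
Sum = 0.894

0.894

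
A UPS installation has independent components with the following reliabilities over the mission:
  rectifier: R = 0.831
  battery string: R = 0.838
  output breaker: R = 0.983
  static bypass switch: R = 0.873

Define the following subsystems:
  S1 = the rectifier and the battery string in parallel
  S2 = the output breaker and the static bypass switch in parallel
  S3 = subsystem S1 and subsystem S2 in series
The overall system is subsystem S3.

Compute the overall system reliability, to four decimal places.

0.9705

Parallel (rectifier and battery string): 1 − (1 − 0.831000)(1 − 0.838000) = 0.972622
Parallel (output breaker and static bypass switch): 1 − (1 − 0.983000)(1 − 0.873000) = 0.997841
Series ([0.972622] and [0.997841]): 0.972622 × 0.997841 = 0.9705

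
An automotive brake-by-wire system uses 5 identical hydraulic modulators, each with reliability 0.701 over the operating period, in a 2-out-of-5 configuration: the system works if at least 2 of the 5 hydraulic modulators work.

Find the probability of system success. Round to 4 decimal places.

0.9696

R = Σ_{i=2}^{5} C(5,i) p^i (1−p)^{5−i} with p = 0.701
C(5,2)·0.701^2·0.299^3 = 0.131356
C(5,3)·0.701^3·0.299^2 = 0.307962
C(5,4)·0.701^4·0.299^1 = 0.361005
C(5,5)·0.701^5·0.299^0 = 0.169274
Sum = 0.9696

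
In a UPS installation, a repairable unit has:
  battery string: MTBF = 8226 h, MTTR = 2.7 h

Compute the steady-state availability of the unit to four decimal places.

0.9997

A(battery string) = MTBF/(MTBF+MTTR) = 8226/(8226+2.7) = 0.9997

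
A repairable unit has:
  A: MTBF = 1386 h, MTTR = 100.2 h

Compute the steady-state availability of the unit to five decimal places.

0.93258

A(A) = MTBF/(MTBF+MTTR) = 1386/(1386+100.2) = 0.93258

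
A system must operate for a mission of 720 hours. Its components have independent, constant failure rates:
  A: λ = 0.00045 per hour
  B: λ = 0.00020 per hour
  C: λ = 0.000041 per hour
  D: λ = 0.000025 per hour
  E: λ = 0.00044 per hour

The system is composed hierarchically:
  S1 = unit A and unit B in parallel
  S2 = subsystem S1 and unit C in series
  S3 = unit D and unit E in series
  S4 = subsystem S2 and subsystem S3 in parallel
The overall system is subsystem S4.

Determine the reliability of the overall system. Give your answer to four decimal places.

0.9815

R(A) = exp(−0.00045 × 720) = 0.723250
R(B) = exp(−0.00020 × 720) = 0.865888
R(C) = exp(−0.000041 × 720) = 0.970911
R(D) = exp(−0.000025 × 720) = 0.982161
R(E) = exp(−0.00044 × 720) = 0.728476
Parallel (A and B): 1 − (1 − 0.723250)(1 − 0.865888) = 0.962885
Series ([0.962885] and C): 0.962885 × 0.970911 = 0.934876
Series (D and E): 0.982161 × 0.728476 = 0.715481
Parallel ([0.934876] and [0.715481]): 1 − (1 − 0.934876)(1 − 0.715481) = 0.9815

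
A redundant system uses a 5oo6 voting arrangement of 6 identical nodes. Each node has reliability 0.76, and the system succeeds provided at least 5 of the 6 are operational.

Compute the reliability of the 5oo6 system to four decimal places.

R = Σ_{i=5}^{6} C(6,i) p^i (1−p)^{6−i} with p = 0.76
C(6,5)·0.76^5·0.24^1 = 0.365116
C(6,6)·0.76^6·0.24^0 = 0.192700
Sum = 0.5578

0.5578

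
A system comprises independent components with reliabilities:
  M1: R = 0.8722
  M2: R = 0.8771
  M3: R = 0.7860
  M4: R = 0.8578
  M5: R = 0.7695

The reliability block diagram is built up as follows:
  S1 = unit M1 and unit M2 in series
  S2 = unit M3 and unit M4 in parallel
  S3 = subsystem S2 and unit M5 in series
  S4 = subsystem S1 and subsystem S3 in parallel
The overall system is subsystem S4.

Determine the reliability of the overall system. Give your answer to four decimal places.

Series (M1 and M2): 0.872200 × 0.877100 = 0.765007
Parallel (M3 and M4): 1 − (1 − 0.786000)(1 − 0.857800) = 0.969569
Series ([0.969569] and M5): 0.969569 × 0.769500 = 0.746083
Parallel ([0.765007] and [0.746083]): 1 − (1 − 0.765007)(1 − 0.746083) = 0.9403

0.9403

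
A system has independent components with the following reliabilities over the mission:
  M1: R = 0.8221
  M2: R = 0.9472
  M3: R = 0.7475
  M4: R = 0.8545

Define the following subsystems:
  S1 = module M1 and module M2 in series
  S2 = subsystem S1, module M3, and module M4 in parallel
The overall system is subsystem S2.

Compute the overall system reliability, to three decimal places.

0.992

Series (M1 and M2): 0.82210 × 0.94720 = 0.77869
Parallel ([0.77869], M3, and M4): 1 − (1 − 0.77869)(1 − 0.74750)(1 − 0.85450) = 0.992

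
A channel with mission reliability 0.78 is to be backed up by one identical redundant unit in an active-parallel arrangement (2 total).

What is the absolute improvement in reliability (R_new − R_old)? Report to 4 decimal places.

0.1716

R_before = 0.78
R_after = 1 − (1 − 0.78)^2 = 0.9516
ΔR = 0.9516 − 0.78 = 0.1716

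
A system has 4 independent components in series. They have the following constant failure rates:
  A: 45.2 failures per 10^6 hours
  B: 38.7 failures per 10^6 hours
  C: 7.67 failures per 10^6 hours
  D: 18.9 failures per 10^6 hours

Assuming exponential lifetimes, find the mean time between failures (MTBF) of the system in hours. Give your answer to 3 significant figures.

Series of exponential components: λ_sys = Σ λ_i
λ_sys = 0.0000452 + 0.0000387 + 0.00000767 + 0.0000189 = 1.1047e-04 /h
MTBF = 1 / λ_sys = 9050 h

9050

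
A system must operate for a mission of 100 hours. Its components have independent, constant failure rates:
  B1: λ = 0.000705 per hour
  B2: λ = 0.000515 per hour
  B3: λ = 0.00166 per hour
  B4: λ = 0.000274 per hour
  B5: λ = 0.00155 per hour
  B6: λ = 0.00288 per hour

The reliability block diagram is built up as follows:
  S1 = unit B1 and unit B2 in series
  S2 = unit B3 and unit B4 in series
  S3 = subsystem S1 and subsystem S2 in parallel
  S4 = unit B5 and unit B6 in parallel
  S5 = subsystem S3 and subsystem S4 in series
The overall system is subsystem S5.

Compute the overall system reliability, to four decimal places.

R(B1) = exp(−0.000705 × 100) = 0.931928
R(B2) = exp(−0.000515 × 100) = 0.949804
R(B3) = exp(−0.00166 × 100) = 0.847046
R(B4) = exp(−0.000274 × 100) = 0.972972
R(B5) = exp(−0.00155 × 100) = 0.856415
R(B6) = exp(−0.00288 × 100) = 0.749762
Series (B1 and B2): 0.931928 × 0.949804 = 0.885149
Series (B3 and B4): 0.847046 × 0.972972 = 0.824152
Parallel ([0.885149] and [0.824152]): 1 − (1 − 0.885149)(1 − 0.824152) = 0.979804
Parallel (B5 and B6): 1 − (1 − 0.856415)(1 − 0.749762) = 0.964070
Series ([0.979804] and [0.964070]): 0.979804 × 0.964070 = 0.9446

0.9446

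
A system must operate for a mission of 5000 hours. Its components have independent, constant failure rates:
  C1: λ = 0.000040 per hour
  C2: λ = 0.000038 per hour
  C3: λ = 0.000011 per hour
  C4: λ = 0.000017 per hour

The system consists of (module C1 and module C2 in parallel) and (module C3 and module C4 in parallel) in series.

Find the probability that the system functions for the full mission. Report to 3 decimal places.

R(C1) = exp(−0.000040 × 5000) = 0.81873
R(C2) = exp(−0.000038 × 5000) = 0.82696
R(C3) = exp(−0.000011 × 5000) = 0.94649
R(C4) = exp(−0.000017 × 5000) = 0.91851
Parallel (C1 and C2): 1 − (1 − 0.81873)(1 − 0.82696) = 0.96863
Parallel (C3 and C4): 1 − (1 − 0.94649)(1 − 0.91851) = 0.99564
Series ([0.96863] and [0.99564]): 0.96863 × 0.99564 = 0.964

0.964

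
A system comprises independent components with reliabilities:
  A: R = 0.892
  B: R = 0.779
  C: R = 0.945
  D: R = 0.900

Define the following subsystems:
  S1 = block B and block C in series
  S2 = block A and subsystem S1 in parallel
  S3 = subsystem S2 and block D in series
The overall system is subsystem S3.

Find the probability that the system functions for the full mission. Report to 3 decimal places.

0.874

Series (B and C): 0.77900 × 0.94500 = 0.73616
Parallel (A and [0.73616]): 1 − (1 − 0.89200)(1 − 0.73616) = 0.97151
Series ([0.97151] and D): 0.97151 × 0.90000 = 0.874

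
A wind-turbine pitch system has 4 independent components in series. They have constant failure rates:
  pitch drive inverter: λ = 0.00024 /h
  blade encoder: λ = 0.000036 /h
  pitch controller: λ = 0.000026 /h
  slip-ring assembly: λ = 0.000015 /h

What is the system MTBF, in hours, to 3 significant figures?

Series of exponential components: λ_sys = Σ λ_i
λ_sys = 0.00024 + 0.000036 + 0.000026 + 0.000015 = 3.1700e-04 /h
MTBF = 1 / λ_sys = 3150 h

3150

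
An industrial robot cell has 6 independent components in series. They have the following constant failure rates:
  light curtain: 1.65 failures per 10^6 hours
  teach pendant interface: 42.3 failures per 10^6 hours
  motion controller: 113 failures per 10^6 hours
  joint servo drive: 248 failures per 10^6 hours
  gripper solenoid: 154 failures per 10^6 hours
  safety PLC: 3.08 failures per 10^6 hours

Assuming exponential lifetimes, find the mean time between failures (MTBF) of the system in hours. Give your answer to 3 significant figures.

1780

Series of exponential components: λ_sys = Σ λ_i
λ_sys = 0.00000165 + 0.0000423 + 0.000113 + 0.000248 + 0.000154 + 0.00000308 = 5.6203e-04 /h
MTBF = 1 / λ_sys = 1780 h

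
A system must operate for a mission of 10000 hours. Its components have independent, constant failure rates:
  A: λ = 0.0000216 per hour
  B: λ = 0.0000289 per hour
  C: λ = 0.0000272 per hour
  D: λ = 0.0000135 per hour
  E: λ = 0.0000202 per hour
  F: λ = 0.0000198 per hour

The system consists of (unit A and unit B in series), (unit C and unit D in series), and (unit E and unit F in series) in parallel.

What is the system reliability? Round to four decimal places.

0.9563

R(A) = exp(−0.0000216 × 10000) = 0.805735
R(B) = exp(−0.0000289 × 10000) = 0.749012
R(C) = exp(−0.0000272 × 10000) = 0.761854
R(D) = exp(−0.0000135 × 10000) = 0.873716
R(E) = exp(−0.0000202 × 10000) = 0.817095
R(F) = exp(−0.0000198 × 10000) = 0.820370
Series (A and B): 0.805735 × 0.749012 = 0.603505
Series (C and D): 0.761854 × 0.873716 = 0.665644
Series (E and F): 0.817095 × 0.820370 = 0.670320
Parallel ([0.603505], [0.665644], and [0.670320]): 1 − (1 − 0.603505)(1 − 0.665644)(1 − 0.670320) = 0.9563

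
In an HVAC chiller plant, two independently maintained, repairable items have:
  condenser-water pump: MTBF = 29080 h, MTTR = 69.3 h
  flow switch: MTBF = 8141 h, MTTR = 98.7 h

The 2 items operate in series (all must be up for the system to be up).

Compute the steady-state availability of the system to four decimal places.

0.9857

A(condenser-water pump) = MTBF/(MTBF+MTTR) = 29080/(29080+69.3) = 0.997623
A(flow switch) = MTBF/(MTBF+MTTR) = 8141/(8141+98.7) = 0.988021
Series availability: 0.997623 × 0.988021 = 0.9857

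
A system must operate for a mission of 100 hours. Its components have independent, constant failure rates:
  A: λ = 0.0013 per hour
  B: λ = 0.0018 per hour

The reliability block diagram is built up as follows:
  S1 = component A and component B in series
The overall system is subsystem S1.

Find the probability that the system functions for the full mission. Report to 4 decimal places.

0.7334

R(A) = exp(−0.0013 × 100) = 0.878095
R(B) = exp(−0.0018 × 100) = 0.835270
Series (A and B): 0.878095 × 0.835270 = 0.7334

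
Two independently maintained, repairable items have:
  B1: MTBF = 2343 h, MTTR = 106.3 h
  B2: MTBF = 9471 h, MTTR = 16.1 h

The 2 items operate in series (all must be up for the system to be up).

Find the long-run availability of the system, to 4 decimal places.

0.9550

A(B1) = MTBF/(MTBF+MTTR) = 2343/(2343+106.3) = 0.956600
A(B2) = MTBF/(MTBF+MTTR) = 9471/(9471+16.1) = 0.998303
Series availability: 0.956600 × 0.998303 = 0.9550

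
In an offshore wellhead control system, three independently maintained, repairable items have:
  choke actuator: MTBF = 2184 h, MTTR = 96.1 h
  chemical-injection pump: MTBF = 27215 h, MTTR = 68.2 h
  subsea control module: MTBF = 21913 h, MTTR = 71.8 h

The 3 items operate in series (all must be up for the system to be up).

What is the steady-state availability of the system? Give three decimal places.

A(choke actuator) = MTBF/(MTBF+MTTR) = 2184/(2184+96.1) = 0.957853
A(chemical-injection pump) = MTBF/(MTBF+MTTR) = 27215/(27215+68.2) = 0.997500
A(subsea control module) = MTBF/(MTBF+MTTR) = 21913/(21913+71.8) = 0.996734
Series availability: 0.957853 × 0.997500 × 0.996734 = 0.952

0.952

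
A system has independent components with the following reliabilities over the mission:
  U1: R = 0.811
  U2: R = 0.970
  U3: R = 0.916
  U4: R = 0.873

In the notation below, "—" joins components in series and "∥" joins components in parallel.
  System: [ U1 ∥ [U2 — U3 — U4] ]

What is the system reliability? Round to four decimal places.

0.9576

Series (U2, U3, and U4): 0.970000 × 0.916000 × 0.873000 = 0.775678
Parallel (U1 and [0.775678]): 1 − (1 − 0.811000)(1 − 0.775678) = 0.9576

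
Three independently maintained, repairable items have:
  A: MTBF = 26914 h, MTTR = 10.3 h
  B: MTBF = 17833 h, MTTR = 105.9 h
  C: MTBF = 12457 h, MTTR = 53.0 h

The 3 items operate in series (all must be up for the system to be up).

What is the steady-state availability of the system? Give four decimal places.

A(A) = MTBF/(MTBF+MTTR) = 26914/(26914+10.3) = 0.999617
A(B) = MTBF/(MTBF+MTTR) = 17833/(17833+105.9) = 0.994097
A(C) = MTBF/(MTBF+MTTR) = 12457/(12457+53.0) = 0.995763
Series availability: 0.999617 × 0.994097 × 0.995763 = 0.9895

0.9895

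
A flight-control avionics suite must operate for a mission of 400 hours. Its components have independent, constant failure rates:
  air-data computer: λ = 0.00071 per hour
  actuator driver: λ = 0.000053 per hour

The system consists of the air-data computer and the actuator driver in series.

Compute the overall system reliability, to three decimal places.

R(air-data computer) = exp(−0.00071 × 400) = 0.75277
R(actuator driver) = exp(−0.000053 × 400) = 0.97902
Series (air-data computer and actuator driver): 0.75277 × 0.97902 = 0.737

0.737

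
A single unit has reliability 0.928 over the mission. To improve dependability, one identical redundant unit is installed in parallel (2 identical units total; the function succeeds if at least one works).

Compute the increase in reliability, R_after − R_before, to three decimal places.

0.067

R_before = 0.928
R_after = 1 − (1 − 0.928)^2 = 0.995
ΔR = 0.995 − 0.928 = 0.067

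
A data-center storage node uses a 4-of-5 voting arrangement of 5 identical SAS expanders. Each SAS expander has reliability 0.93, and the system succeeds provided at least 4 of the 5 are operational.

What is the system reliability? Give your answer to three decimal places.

R = Σ_{i=4}^{5} C(5,i) p^i (1−p)^{5−i} with p = 0.93
C(5,4)·0.93^4·0.07^1 = 0.26182
C(5,5)·0.93^5·0.07^0 = 0.69569
Sum = 0.958

0.958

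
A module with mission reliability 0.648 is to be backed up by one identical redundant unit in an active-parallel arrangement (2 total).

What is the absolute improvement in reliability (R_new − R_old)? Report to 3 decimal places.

R_before = 0.648
R_after = 1 − (1 − 0.648)^2 = 0.876
ΔR = 0.876 − 0.648 = 0.228

0.228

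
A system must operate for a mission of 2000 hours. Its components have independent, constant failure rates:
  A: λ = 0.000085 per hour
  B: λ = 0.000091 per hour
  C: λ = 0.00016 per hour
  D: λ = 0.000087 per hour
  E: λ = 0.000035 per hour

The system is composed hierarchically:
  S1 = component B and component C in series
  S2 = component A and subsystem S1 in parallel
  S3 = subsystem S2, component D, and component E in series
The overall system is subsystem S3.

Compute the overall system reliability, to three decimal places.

0.735

R(A) = exp(−0.000085 × 2000) = 0.84366
R(B) = exp(−0.000091 × 2000) = 0.83360
R(C) = exp(−0.00016 × 2000) = 0.72615
R(D) = exp(−0.000087 × 2000) = 0.84030
R(E) = exp(−0.000035 × 2000) = 0.93239
Series (B and C): 0.83360 × 0.72615 = 0.60532
Parallel (A and [0.60532]): 1 − (1 − 0.84366)(1 − 0.60532) = 0.93830
Series ([0.93830], D, and E): 0.93830 × 0.84030 × 0.93239 = 0.735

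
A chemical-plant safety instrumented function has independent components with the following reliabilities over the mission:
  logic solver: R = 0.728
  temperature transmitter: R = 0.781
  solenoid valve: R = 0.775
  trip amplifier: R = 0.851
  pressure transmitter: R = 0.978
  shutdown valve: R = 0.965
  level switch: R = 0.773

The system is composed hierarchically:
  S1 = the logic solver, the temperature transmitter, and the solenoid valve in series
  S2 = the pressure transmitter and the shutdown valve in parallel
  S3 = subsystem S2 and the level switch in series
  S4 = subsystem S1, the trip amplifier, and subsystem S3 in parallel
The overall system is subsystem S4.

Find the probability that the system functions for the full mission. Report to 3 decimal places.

0.981

Series (logic solver, temperature transmitter, and solenoid valve): 0.72800 × 0.78100 × 0.77500 = 0.44064
Parallel (pressure transmitter and shutdown valve): 1 − (1 − 0.97800)(1 − 0.96500) = 0.99923
Series ([0.99923] and level switch): 0.99923 × 0.77300 = 0.77240
Parallel ([0.44064], trip amplifier, and [0.77240]): 1 − (1 − 0.44064)(1 − 0.85100)(1 − 0.77240) = 0.981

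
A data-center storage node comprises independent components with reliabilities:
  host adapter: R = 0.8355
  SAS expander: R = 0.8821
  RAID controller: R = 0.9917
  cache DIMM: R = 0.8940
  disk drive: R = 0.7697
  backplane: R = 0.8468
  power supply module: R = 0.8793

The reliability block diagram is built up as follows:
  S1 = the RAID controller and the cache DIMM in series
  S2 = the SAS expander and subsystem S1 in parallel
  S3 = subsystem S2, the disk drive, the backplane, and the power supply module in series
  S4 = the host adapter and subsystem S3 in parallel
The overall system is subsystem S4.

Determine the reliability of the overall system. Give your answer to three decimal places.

0.929

Series (RAID controller and cache DIMM): 0.99170 × 0.89400 = 0.88658
Parallel (SAS expander and [0.88658]): 1 − (1 − 0.88210)(1 − 0.88658) = 0.98663
Series ([0.98663], disk drive, backplane, and power supply module): 0.98663 × 0.76970 × 0.84680 × 0.87930 = 0.56545
Parallel (host adapter and [0.56545]): 1 − (1 − 0.83550)(1 − 0.56545) = 0.929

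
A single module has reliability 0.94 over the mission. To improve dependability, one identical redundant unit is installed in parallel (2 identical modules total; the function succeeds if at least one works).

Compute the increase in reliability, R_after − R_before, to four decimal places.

0.0564

R_before = 0.94
R_after = 1 − (1 − 0.94)^2 = 0.9964
ΔR = 0.9964 − 0.94 = 0.0564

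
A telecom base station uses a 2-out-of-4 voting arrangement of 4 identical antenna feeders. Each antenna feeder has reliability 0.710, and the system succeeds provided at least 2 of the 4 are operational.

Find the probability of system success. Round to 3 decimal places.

R = Σ_{i=2}^{4} C(4,i) p^i (1−p)^{4−i} with p = 0.710
C(4,2)·0.710^2·0.290^2 = 0.25437
C(4,3)·0.710^3·0.290^1 = 0.41518
C(4,4)·0.710^4·0.290^0 = 0.25412
Sum = 0.924

0.924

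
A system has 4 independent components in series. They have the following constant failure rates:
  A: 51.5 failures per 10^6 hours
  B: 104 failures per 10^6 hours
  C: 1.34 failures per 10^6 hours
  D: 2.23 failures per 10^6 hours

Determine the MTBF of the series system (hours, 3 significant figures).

Series of exponential components: λ_sys = Σ λ_i
λ_sys = 0.0000515 + 0.000104 + 0.00000134 + 0.00000223 = 1.5907e-04 /h
MTBF = 1 / λ_sys = 6290 h

6290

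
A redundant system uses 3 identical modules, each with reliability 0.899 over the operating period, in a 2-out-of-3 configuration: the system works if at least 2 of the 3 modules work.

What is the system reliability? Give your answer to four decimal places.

0.9715

R = Σ_{i=2}^{3} C(3,i) p^i (1−p)^{3−i} with p = 0.899
C(3,2)·0.899^2·0.101^1 = 0.244885
C(3,3)·0.899^3·0.101^0 = 0.726573
Sum = 0.9715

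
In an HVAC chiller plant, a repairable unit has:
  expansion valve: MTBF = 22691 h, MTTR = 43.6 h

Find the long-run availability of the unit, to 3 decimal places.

A(expansion valve) = MTBF/(MTBF+MTTR) = 22691/(22691+43.6) = 0.998

0.998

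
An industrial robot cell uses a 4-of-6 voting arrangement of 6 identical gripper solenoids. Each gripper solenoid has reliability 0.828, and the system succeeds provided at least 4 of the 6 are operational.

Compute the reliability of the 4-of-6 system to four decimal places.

0.9325

R = Σ_{i=4}^{6} C(6,i) p^i (1−p)^{6−i} with p = 0.828
C(6,4)·0.828^4·0.172^2 = 0.208578
C(6,5)·0.828^5·0.172^1 = 0.401635
C(6,6)·0.828^6·0.172^0 = 0.322242
Sum = 0.9325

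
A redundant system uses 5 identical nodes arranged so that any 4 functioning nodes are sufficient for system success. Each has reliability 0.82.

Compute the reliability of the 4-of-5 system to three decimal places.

0.778

R = Σ_{i=4}^{5} C(5,i) p^i (1−p)^{5−i} with p = 0.82
C(5,4)·0.82^4·0.18^1 = 0.40691
C(5,5)·0.82^5·0.18^0 = 0.37074
Sum = 0.778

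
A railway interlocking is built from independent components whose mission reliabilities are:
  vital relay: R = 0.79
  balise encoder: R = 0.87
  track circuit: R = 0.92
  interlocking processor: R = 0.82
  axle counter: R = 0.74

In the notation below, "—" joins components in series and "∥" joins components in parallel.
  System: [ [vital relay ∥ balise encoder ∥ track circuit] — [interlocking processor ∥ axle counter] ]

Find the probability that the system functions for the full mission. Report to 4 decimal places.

Parallel (vital relay, balise encoder, and track circuit): 1 − (1 − 0.790000)(1 − 0.870000)(1 − 0.920000) = 0.997816
Parallel (interlocking processor and axle counter): 1 − (1 − 0.820000)(1 − 0.740000) = 0.953200
Series ([0.997816] and [0.953200]): 0.997816 × 0.953200 = 0.9511

0.9511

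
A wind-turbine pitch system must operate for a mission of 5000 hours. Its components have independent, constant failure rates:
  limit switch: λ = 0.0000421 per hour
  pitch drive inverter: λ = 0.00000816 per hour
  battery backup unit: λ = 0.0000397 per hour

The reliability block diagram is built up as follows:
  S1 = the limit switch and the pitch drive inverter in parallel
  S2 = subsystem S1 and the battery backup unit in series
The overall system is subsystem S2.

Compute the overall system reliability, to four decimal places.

R(limit switch) = exp(−0.0000421 × 5000) = 0.810179
R(pitch drive inverter) = exp(−0.00000816 × 5000) = 0.960021
R(battery backup unit) = exp(−0.0000397 × 5000) = 0.819960
Parallel (limit switch and pitch drive inverter): 1 − (1 − 0.810179)(1 − 0.960021) = 0.992411
Series ([0.992411] and battery backup unit): 0.992411 × 0.819960 = 0.8137

0.8137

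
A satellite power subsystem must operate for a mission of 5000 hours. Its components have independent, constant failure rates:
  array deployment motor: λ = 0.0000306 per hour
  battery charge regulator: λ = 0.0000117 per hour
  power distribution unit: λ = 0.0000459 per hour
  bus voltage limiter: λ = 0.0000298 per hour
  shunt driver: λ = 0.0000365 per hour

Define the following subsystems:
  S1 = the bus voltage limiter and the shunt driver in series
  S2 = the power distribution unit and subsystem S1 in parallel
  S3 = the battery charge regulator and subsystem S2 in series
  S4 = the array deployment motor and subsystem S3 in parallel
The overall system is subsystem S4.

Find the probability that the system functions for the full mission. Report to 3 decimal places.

0.984

R(array deployment motor) = exp(−0.0000306 × 5000) = 0.85813
R(battery charge regulator) = exp(−0.0000117 × 5000) = 0.94318
R(power distribution unit) = exp(−0.0000459 × 5000) = 0.79493
R(bus voltage limiter) = exp(−0.0000298 × 5000) = 0.86157
R(shunt driver) = exp(−0.0000365 × 5000) = 0.83318
Series (bus voltage limiter and shunt driver): 0.86157 × 0.83318 = 0.71784
Parallel (power distribution unit and [0.71784]): 1 − (1 − 0.79493)(1 − 0.71784) = 0.94214
Series (battery charge regulator and [0.94214]): 0.94318 × 0.94214 = 0.88861
Parallel (array deployment motor and [0.88861]): 1 − (1 − 0.85813)(1 − 0.88861) = 0.984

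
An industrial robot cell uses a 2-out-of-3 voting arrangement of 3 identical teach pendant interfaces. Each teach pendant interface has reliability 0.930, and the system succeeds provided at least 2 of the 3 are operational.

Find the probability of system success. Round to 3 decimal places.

0.986

R = Σ_{i=2}^{3} C(3,i) p^i (1−p)^{3−i} with p = 0.930
C(3,2)·0.930^2·0.070^1 = 0.18163
C(3,3)·0.930^3·0.070^0 = 0.80436
Sum = 0.986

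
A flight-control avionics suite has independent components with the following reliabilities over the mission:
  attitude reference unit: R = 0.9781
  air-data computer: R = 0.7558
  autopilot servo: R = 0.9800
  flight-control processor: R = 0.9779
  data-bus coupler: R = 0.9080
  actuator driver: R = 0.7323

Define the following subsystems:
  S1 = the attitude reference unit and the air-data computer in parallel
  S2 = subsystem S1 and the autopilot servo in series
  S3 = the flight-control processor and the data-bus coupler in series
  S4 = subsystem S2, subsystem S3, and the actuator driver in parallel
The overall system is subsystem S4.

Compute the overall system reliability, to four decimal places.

0.9992

Parallel (attitude reference unit and air-data computer): 1 − (1 − 0.978100)(1 − 0.755800) = 0.994652
Series ([0.994652] and autopilot servo): 0.994652 × 0.980000 = 0.974759
Series (flight-control processor and data-bus coupler): 0.977900 × 0.908000 = 0.887933
Parallel ([0.974759], [0.887933], and actuator driver): 1 − (1 − 0.974759)(1 − 0.887933)(1 − 0.732300) = 0.9992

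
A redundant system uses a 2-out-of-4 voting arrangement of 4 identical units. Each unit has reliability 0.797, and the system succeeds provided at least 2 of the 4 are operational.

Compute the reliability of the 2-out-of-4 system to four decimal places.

R = Σ_{i=2}^{4} C(4,i) p^i (1−p)^{4−i} with p = 0.797
C(4,2)·0.797^2·0.203^2 = 0.157058
C(4,3)·0.797^3·0.203^1 = 0.411084
C(4,4)·0.797^4·0.203^0 = 0.403490
Sum = 0.9716

0.9716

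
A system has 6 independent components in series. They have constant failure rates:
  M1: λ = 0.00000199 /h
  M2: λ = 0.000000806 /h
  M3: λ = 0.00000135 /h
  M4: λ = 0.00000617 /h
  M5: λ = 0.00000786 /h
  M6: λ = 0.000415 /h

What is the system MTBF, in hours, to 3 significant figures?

2310

Series of exponential components: λ_sys = Σ λ_i
λ_sys = 0.00000199 + 0.000000806 + 0.00000135 + 0.00000617 + 0.00000786 + 0.000415 = 4.3318e-04 /h
MTBF = 1 / λ_sys = 2310 h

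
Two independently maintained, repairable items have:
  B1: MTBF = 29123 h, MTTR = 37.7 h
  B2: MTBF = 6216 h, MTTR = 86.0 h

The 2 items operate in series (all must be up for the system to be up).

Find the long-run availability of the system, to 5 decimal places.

A(B1) = MTBF/(MTBF+MTTR) = 29123/(29123+37.7) = 0.998707
A(B2) = MTBF/(MTBF+MTTR) = 6216/(6216+86.0) = 0.986354
Series availability: 0.998707 × 0.986354 = 0.98508

0.98508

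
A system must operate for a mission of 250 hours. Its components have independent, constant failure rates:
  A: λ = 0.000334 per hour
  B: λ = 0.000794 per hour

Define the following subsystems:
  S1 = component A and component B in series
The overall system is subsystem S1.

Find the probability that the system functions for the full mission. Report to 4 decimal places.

R(A) = exp(−0.000334 × 250) = 0.919891
R(B) = exp(−0.000794 × 250) = 0.819960
Series (A and B): 0.919891 × 0.819960 = 0.7543

0.7543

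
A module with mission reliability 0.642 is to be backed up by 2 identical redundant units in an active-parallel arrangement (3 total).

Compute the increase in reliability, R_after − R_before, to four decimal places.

0.3121

R_before = 0.642
R_after = 1 − (1 − 0.642)^3 = 0.9541
ΔR = 0.9541 − 0.642 = 0.3121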